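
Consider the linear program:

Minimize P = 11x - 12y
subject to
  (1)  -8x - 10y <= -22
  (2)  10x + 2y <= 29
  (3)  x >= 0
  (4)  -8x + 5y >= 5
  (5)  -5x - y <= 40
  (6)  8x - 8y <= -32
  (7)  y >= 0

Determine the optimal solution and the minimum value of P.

Vertices and P = 11x - 12y:
  (0, 29/2) → P = -174
  (7/4, 23/4) → P = -199/4
  (0, 4) → P = -48

x = 0, y = 29/2, minimum P = -174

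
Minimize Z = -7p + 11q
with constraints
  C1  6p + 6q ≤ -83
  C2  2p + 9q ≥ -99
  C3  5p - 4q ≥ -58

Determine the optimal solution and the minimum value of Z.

Vertices and Z = -7p + 11q:
  (-51/14, -214/21) → Z = -3637/42
  (-340/27, -67/54) → Z = 149/2
  (-918/53, -379/53) → Z = 2257/53

The optimum lies where 6p + 6q = -83 and 2p + 9q = -99.
Solving simultaneously gives p = -51/14, q = -214/21.

p = -51/14, q = -214/21, minimum Z = -3637/42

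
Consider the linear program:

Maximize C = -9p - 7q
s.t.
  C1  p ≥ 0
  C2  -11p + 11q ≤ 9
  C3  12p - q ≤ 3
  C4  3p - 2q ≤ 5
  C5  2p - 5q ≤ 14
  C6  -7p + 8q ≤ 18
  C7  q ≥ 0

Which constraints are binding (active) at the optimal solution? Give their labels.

Corner points and C = -9p - 7q:
  (0, 9/11) → C = -63/11
  (0, 0) → C = 0
  (42/121, 141/121) → C = -1365/121
  (1/4, 0) → C = -9/4

The maximum is at (0, 0). Substituting into each constraint, equality holds for C1 and C7; the remaining constraints have slack.

C1 and C7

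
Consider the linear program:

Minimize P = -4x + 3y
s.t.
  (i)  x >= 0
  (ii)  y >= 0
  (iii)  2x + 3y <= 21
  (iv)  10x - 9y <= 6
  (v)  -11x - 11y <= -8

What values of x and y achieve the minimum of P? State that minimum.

x = 69/16, y = 33/8, minimum P = -39/8

At the optimal vertex, 2x + 3y = 21 and 10x - 9y = 6.
Solving simultaneously gives x = 69/16, y = 33/8.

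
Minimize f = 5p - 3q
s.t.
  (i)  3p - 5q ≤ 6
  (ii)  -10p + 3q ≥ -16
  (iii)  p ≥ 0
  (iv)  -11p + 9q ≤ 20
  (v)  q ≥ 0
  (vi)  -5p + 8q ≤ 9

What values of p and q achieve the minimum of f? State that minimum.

Vertices and f = 5p - 3q:
  (8/5, 0) → f = 8
  (31/13, 34/13) → f = 53/13
  (0, 0) → f = 0
  (0, 9/8) → f = -27/8

p = 0, q = 9/8, minimum f = -27/8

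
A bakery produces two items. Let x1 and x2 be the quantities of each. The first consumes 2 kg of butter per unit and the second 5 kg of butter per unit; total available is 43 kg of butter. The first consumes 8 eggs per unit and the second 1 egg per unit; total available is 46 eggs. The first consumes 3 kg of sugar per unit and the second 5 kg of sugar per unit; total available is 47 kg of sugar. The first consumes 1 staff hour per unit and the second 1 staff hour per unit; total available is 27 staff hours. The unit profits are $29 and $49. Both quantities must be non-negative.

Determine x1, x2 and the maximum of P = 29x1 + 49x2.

Corner points and P = 29x1 + 49x2:
  (0, 0) → P = 0
  (0, 43/5) → P = 2107/5
  (23/4, 0) → P = 667/4
  (4, 7) → P = 459
  (183/37, 238/37) → P = 16969/37

At the optimal vertex, 2x1 + 5x2 = 43 and 3x1 + 5x2 = 47.
Solving simultaneously gives x1 = 4, x2 = 7.

x1 = 4, x2 = 7, maximum P = 459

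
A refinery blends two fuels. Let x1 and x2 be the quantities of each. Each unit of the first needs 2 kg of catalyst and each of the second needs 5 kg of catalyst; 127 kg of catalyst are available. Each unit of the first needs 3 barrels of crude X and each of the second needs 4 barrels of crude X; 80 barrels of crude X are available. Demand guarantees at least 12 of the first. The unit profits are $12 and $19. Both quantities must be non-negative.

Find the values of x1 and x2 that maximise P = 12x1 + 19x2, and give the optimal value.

Extreme points and P = 12x1 + 19x2:
  (80/3, 0) → P = 320
  (12, 0) → P = 144
  (12, 11) → P = 353

x1 = 12, x2 = 11, maximum P = 353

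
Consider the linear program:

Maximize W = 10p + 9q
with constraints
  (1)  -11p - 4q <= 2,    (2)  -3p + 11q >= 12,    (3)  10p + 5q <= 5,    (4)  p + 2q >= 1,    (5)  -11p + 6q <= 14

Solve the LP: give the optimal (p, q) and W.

p = -8/23, q = 39/23, maximum W = 271/23

Corner points and W = 10p + 9q:
  (-10/19, 18/19) → W = 62/19
  (-34/55, 6/5) → W = 254/55
  (-1/25, 27/25) → W = 233/25
  (-8/23, 39/23) → W = 271/23

At the optimal vertex, 10p + 5q = 5 and -11p + 6q = 14.
Solving simultaneously gives p = -8/23, q = 39/23.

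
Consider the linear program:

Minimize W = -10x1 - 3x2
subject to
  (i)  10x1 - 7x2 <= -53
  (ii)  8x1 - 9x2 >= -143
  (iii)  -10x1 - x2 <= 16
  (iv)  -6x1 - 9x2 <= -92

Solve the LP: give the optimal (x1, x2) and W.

Corner points and W = -10x1 - 3x2:
  (262/17, 503/17) → W = -4129/17
  (167/132, 619/66) → W = -1346/33
  (-41/14, 93/7) → W = -74/7
  (-59/21, 254/21) → W = -172/21

x1 = 262/17, x2 = 503/17, minimum W = -4129/17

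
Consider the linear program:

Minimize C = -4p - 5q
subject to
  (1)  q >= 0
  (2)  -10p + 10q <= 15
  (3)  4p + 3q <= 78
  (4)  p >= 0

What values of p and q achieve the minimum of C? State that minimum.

Vertices and C = -4p - 5q:
  (39/2, 0) → C = -78
  (0, 0) → C = 0
  (21/2, 12) → C = -102
  (0, 3/2) → C = -15/2

p = 21/2, q = 12, minimum C = -102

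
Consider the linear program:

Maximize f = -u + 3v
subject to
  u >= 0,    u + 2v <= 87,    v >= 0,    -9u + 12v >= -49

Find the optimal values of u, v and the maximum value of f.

u = 0, v = 87/2, maximum f = 261/2

Feasible corners and f = -u + 3v:
  (0, 87/2) → f = 261/2
  (0, 0) → f = 0
  (571/15, 367/15) → f = 106/3
  (49/9, 0) → f = -49/9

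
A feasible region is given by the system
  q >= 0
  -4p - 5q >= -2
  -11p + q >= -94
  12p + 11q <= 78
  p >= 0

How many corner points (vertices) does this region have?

3

The feasible vertices (each the meet of two boundaries and inside every other half-plane) are:
  (1/2, 0)
  (0, 0)
  (0, 2/5)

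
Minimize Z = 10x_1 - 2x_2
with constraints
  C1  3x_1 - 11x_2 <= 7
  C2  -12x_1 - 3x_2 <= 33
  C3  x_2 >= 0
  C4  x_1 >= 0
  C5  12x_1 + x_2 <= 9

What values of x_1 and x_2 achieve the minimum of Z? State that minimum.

Vertices and Z = 10x_1 - 2x_2:
  (0, 0) → Z = 0
  (3/4, 0) → Z = 15/2
  (0, 9) → Z = -18

The optimum lies where x_1 = 0 and 12x_1 + x_2 = 9.
Solving simultaneously gives x_1 = 0, x_2 = 9.

x_1 = 0, x_2 = 9, minimum Z = -18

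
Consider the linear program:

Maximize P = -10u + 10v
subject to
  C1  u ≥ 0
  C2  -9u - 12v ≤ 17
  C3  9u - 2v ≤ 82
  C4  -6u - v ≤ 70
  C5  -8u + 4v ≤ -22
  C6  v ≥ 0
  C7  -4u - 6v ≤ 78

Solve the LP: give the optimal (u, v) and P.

u = 71/5, v = 229/10, maximum P = 87

Vertices and P = -10u + 10v:
  (71/5, 229/10) → P = 87
  (82/9, 0) → P = -820/9
  (11/4, 0) → P = -55/2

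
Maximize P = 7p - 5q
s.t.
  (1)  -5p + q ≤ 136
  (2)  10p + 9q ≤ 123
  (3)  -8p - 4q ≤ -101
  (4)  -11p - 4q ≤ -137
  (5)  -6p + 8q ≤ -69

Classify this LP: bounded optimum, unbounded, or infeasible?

unbounded

From the feasible point (417/32, -13/16), moving in the direction (9, -10) keeps every constraint satisfied while P increases without bound.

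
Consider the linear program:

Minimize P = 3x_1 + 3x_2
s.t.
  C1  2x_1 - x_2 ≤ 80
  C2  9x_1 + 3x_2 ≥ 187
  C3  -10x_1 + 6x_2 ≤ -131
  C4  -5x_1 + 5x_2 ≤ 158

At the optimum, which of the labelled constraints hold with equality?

Corner points and P = 3x_1 + 3x_2:
  (427/15, -346/15) → P = 81/5
  (558/5, 716/5) → P = 3822/5
  (505/28, 691/84) → P = 1103/14
  (1603/20, 447/4) → P = 5757/10

The minimum is at (427/15, -346/15). Substituting into each constraint, equality holds for C1 and C2; the remaining constraints have slack.

C1 and C2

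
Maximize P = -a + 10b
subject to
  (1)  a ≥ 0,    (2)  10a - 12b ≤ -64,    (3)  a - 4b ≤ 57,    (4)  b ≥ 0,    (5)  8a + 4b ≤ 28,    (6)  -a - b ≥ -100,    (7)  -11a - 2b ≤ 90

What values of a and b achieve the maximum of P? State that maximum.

a = 0, b = 7, maximum P = 70

Corner points and P = -a + 10b:
  (0, 16/3) → P = 160/3
  (0, 7) → P = 70
  (10/17, 99/17) → P = 980/17

The binding constraints are a = 0 and 8a + 4b = 28.
Solving simultaneously gives a = 0, b = 7.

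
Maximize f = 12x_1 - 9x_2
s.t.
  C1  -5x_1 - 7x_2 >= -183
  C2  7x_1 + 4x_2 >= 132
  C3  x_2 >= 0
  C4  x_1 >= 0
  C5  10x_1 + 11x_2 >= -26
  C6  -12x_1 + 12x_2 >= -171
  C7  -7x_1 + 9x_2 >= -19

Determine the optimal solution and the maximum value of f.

x_1 = 890/47, x_2 = 593/47, maximum f = 5343/47

Feasible corners and f = 12x_1 - 9x_2:
  (192/29, 621/29) → f = -3285/29
  (890/47, 593/47) → f = 5343/47
  (1264/91, 113/13) → f = 8049/91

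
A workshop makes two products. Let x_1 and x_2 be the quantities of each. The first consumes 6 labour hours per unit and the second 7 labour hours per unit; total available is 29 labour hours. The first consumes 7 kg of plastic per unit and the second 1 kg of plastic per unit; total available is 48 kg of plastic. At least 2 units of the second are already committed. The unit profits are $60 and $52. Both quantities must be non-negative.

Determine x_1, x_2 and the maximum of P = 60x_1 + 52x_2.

x_1 = 5/2, x_2 = 2, maximum P = 254

Extreme points and P = 60x_1 + 52x_2:
  (0, 29/7) → P = 1508/7
  (0, 2) → P = 104
  (5/2, 2) → P = 254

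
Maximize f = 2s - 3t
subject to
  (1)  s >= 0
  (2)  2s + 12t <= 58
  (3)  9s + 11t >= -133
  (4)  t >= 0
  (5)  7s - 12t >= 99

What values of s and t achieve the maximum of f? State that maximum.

Extreme points and f = 2s - 3t:
  (29, 0) → f = 58
  (157/9, 52/27) → f = 262/9
  (99/7, 0) → f = 198/7

The optimum lies where 2s + 12t = 58 and t = 0.
Solving simultaneously gives s = 29, t = 0.

s = 29, t = 0, maximum f = 58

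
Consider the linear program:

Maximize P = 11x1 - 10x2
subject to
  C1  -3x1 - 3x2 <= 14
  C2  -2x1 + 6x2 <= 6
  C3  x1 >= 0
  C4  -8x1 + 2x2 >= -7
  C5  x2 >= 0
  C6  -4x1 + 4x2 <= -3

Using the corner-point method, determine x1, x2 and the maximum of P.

x1 = 7/8, x2 = 0, maximum P = 77/8

The binding constraints are -8x1 + 2x2 = -7 and x2 = 0.
Solving simultaneously gives x1 = 7/8, x2 = 0.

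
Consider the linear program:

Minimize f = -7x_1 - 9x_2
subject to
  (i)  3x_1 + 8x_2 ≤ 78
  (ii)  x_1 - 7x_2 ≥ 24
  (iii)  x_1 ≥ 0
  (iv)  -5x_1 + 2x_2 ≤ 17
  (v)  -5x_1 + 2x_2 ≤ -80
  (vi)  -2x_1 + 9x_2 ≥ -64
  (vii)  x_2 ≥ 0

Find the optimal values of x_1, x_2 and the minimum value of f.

Vertices and f = -7x_1 - 9x_2:
  (738/29, 6/29) → f = -180
  (26, 0) → f = -182
  (24, 0) → f = -168

The optimum lies where 3x_1 + 8x_2 = 78 and x_2 = 0.
Solving simultaneously gives x_1 = 26, x_2 = 0.

x_1 = 26, x_2 = 0, minimum f = -182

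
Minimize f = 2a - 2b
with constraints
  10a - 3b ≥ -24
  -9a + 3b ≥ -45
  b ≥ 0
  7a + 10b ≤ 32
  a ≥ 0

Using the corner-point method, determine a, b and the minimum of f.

Feasible corners and f = 2a - 2b:
  (32/7, 0) → f = 64/7
  (0, 0) → f = 0
  (0, 16/5) → f = -32/5

The optimum lies where 7a + 10b = 32 and a = 0.
Solving simultaneously gives a = 0, b = 16/5.

a = 0, b = 16/5, minimum f = -32/5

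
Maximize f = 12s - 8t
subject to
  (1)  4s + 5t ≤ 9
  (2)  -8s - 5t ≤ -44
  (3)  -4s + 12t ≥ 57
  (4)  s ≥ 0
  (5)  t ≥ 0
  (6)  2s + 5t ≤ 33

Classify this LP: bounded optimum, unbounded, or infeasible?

The boundaries -8s - 5t = -44 and -4s + 12t = 57 meet at (243/116, 158/29), but that point violates 4s + 5t ≤ 9. Every candidate vertex is excluded by some other constraint, so the feasible region is empty.

infeasible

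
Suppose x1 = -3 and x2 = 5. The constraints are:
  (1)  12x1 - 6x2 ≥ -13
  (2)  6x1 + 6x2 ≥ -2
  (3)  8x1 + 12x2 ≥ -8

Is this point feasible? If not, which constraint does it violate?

not feasible — violates (1)

Constraint (1): 12x1 - 6x2 = -66, which is not ≥ -13. All other constraints are satisfied.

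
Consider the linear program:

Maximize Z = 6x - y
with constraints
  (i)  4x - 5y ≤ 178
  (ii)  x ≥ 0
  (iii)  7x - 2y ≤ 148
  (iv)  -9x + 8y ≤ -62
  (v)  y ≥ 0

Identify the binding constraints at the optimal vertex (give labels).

Feasible corners and Z = 6x - y:
  (530/19, 449/19) → Z = 2731/19
  (148/7, 0) → Z = 888/7
  (62/9, 0) → Z = 124/3

The maximum is at (530/19, 449/19). Substituting into each constraint, equality holds for (iii) and (iv); the remaining constraints have slack.

(iii) and (iv)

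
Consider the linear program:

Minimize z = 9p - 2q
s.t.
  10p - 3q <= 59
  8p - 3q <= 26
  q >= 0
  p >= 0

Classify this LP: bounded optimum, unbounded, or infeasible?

unbounded

From the feasible point (33/2, 106/3), moving in the direction (0, 1) keeps every constraint satisfied while z decreases without bound.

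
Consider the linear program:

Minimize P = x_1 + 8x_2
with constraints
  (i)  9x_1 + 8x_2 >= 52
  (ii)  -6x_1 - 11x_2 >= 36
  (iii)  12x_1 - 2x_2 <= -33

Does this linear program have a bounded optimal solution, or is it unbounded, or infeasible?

infeasible

The boundaries 9x_1 + 8x_2 = 52 and -6x_1 - 11x_2 = 36 meet at (860/51, -212/17), but that point violates 12x_1 - 2x_2 ≤ -33. Every candidate vertex is excluded by some other constraint, so the feasible region is empty.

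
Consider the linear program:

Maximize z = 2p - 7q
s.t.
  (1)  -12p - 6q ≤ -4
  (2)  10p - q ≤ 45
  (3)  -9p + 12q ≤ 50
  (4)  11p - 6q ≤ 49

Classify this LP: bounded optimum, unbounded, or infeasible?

Feasible corners and z = 2p - 7q:
  (-14/11, 106/33) → z = -826/33
  (53/23, -272/69) → z = 2222/69
  (590/111, 905/111) → z = -5155/111
  (221/49, 5/49) → z = 407/49
The feasible region has finitely many vertices and no improving ray; the maximum is 2222/69 at (53/23, -272/69).

bounded optimum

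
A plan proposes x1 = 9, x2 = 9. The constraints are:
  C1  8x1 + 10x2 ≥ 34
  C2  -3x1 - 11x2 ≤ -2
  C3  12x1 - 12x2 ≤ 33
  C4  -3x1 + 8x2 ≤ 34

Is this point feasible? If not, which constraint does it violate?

not feasible — violates C4

Constraint C4: -3x1 + 8x2 = 45, which is not ≤ 34. All other constraints are satisfied.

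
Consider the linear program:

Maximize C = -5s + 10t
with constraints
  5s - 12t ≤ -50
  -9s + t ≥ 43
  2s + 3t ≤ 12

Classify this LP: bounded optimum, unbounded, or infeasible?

From the feasible point (-466/103, 235/103), moving in the direction (-12, -5) keeps every constraint satisfied while C increases without bound.

unbounded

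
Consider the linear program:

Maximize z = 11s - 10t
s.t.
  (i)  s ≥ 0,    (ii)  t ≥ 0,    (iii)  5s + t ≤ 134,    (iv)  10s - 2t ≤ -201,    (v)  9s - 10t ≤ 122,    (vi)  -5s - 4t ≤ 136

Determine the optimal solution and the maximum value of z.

s = 0, t = 201/2, maximum z = -1005

Corner points and z = 11s - 10t:
  (0, 134) → z = -1340
  (0, 201/2) → z = -1005
  (67/20, 469/4) → z = -22713/20

The optimum lies where s = 0 and 10s - 2t = -201.
Solving simultaneously gives s = 0, t = 201/2.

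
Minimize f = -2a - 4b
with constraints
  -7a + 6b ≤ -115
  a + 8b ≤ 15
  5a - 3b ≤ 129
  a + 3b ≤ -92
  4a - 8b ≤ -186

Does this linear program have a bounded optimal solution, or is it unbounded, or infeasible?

infeasible

The boundaries -7a + 6b = -115 and a + 3b = -92 meet at (-23/3, -253/9), but that point violates 4a - 8b ≤ -186. Every candidate vertex is excluded by some other constraint, so the feasible region is empty.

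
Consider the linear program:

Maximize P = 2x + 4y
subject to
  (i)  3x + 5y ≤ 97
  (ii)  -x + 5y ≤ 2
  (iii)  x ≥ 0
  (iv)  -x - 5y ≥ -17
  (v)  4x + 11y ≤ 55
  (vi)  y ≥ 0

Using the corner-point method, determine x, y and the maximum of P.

x = 55/4, y = 0, maximum P = 55/2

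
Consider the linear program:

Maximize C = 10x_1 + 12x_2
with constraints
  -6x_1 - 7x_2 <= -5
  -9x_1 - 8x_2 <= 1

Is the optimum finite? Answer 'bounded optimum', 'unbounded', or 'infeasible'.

From the feasible point (-47/15, 17/5), moving in the direction (-8, 9) keeps every constraint satisfied while C increases without bound.

unbounded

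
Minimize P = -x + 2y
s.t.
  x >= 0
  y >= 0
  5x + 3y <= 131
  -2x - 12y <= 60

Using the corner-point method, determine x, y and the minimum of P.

Vertices and P = -x + 2y:
  (0, 0) → P = 0
  (0, 131/3) → P = 262/3
  (131/5, 0) → P = -131/5

At the optimal vertex, y = 0 and 5x + 3y = 131.
Solving simultaneously gives x = 131/5, y = 0.

x = 131/5, y = 0, minimum P = -131/5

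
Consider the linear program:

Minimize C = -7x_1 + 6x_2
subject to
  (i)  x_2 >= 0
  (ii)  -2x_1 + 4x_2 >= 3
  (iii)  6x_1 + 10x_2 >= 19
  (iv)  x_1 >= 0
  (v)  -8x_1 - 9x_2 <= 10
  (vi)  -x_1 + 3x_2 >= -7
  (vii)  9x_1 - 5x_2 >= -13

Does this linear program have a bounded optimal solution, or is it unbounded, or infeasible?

From the feasible point (23/22, 14/11), moving in the direction (4, 2) keeps every constraint satisfied while C decreases without bound.

unbounded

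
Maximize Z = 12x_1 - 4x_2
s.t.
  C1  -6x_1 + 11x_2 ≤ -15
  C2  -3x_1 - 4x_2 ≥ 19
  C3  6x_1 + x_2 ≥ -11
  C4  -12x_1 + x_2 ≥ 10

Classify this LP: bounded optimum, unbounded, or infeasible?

Extreme points and Z = 12x_1 - 4x_2:
  (-25/21, -27/7) → Z = 8/7
  (-59/51, -66/17) → Z = 28/17
  (-7/6, -4) → Z = 2
The feasible region has finitely many vertices and no improving ray; the maximum is 2 at (-7/6, -4).

bounded optimum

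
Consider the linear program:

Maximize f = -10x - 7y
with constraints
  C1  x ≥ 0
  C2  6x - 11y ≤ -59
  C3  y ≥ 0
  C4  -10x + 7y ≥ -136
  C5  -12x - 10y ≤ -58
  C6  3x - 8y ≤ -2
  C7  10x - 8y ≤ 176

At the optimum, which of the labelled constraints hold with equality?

C1 and C5

Corner points and f = -10x - 7y:
  (0, 29/5) → f = -203/5
  (1909/68, 703/34) → f = -7233/17
  (1/4, 11/2) → f = -41
The feasible region is unbounded (it extends along (0, 1), (7, 10)), but f strictly decreases along every unbounded feasible direction, so there is no improving ray and the maximum is attained at a vertex.

The maximum is at (0, 29/5). Substituting into each constraint, equality holds for C1 and C5; the remaining constraints have slack.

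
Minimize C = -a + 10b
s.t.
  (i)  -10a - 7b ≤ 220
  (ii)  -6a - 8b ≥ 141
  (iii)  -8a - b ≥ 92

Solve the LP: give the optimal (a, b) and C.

Feasible corners and C = -a + 10b:
  (-773/38, -45/19) → C = -127/38
  (-212/23, -420/23) → C = -3988/23
  (-595/58, -288/29) → C = -5165/58

a = -212/23, b = -420/23, minimum C = -3988/23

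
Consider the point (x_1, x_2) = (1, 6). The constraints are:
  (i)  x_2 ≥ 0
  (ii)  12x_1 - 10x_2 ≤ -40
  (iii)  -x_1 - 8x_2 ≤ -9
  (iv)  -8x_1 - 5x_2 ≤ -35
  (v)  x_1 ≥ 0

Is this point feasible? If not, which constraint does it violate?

(i): 6 ≥ 0 ✓
(ii): -48 ≤ -40 ✓
(iii): -49 ≤ -9 ✓
(iv): -38 ≤ -35 ✓
(v): 1 ≥ 0 ✓

feasible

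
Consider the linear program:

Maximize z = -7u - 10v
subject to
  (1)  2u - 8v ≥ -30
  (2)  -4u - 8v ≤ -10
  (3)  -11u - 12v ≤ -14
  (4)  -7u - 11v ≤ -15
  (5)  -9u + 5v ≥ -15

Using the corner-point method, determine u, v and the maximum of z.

Corner points and z = -7u - 10v:
  (-31/14, 179/56) → z = -461/28
  (135/31, 150/31) → z = -2445/31
  (5/6, 5/6) → z = -85/6
  (85/46, 15/46) → z = -745/46
  (-26/37, 67/37) → z = -488/37

At the optimal vertex, -11u - 12v = -14 and -7u - 11v = -15.
Solving simultaneously gives u = -26/37, v = 67/37.

u = -26/37, v = 67/37, maximum z = -488/37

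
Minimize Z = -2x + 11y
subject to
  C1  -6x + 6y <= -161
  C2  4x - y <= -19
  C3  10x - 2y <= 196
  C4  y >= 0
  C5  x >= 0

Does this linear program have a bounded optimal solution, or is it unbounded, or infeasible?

infeasible

The boundaries 4x - y = -19 and 10x - 2y = 196 meet at (117, 487), but that point violates -6x + 6y ≤ -161. Every candidate vertex is excluded by some other constraint, so the feasible region is empty.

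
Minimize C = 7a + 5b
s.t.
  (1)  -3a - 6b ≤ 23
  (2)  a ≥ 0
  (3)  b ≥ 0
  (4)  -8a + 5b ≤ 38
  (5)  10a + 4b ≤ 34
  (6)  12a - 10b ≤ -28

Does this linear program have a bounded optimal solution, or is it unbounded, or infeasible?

Corner points and C = 7a + 5b:
  (0, 38/5) → C = 38
  (0, 14/5) → C = 14
  (9/41, 326/41) → C = 1693/41
  (57/37, 172/37) → C = 1259/37
The feasible region has finitely many vertices and no improving ray; the minimum is 14 at (0, 14/5).

bounded optimum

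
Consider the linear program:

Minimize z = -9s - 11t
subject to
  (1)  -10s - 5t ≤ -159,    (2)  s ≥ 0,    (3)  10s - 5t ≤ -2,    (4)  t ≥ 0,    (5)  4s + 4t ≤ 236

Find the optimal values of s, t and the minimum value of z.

s = 0, t = 59, minimum z = -649

Extreme points and z = -9s - 11t:
  (0, 159/5) → z = -1749/5
  (157/20, 161/10) → z = -991/4
  (0, 59) → z = -649
  (293/15, 592/15) → z = -9149/15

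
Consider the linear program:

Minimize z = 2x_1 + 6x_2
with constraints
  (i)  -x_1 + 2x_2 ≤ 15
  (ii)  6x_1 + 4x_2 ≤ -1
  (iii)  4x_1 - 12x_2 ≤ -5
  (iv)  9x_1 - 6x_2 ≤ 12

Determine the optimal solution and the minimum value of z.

x_1 = -85/2, x_2 = -55/4, minimum z = -335/2

Extreme points and z = 2x_1 + 6x_2:
  (-31/8, 89/16) → z = 205/8
  (-85/2, -55/4) → z = -335/2
  (-4/11, 13/44) → z = 23/22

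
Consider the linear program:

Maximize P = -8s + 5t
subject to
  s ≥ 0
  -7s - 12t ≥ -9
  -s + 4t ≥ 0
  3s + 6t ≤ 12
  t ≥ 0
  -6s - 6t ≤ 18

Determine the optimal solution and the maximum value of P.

s = 0, t = 3/4, maximum P = 15/4

Extreme points and P = -8s + 5t:
  (0, 3/4) → P = 15/4
  (0, 0) → P = 0
  (9/10, 9/40) → P = -243/40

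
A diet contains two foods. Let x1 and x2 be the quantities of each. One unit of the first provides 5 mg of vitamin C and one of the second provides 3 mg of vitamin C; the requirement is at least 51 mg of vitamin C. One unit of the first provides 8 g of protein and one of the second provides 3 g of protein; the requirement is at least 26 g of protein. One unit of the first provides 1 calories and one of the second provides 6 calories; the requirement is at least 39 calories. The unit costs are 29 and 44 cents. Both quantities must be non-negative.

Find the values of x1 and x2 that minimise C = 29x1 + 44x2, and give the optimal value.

x1 = 7, x2 = 16/3, minimum C = 1313/3

The feasible region is unbounded (it extends along (0, 1), (1, 0)), but C strictly increases along every unbounded feasible direction, so there is no improving ray and the minimum is attained at a vertex.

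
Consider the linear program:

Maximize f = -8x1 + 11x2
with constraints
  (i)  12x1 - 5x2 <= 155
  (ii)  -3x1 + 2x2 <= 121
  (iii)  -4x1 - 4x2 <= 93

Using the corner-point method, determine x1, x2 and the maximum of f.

x1 = 305/3, x2 = 213, maximum f = 4589/3

Feasible corners and f = -8x1 + 11x2:
  (305/3, 213) → f = 4589/3
  (155/68, -434/17) → f = -5084/17
  (-67/2, 41/4) → f = 1523/4

The optimum lies where 12x1 - 5x2 = 155 and -3x1 + 2x2 = 121.
Solving simultaneously gives x1 = 305/3, x2 = 213.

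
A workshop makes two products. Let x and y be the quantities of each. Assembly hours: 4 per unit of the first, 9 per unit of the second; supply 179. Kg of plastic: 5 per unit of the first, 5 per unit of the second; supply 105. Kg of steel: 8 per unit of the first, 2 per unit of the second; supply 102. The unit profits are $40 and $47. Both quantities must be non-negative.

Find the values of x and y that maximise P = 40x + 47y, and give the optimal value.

x = 2, y = 19, maximum P = 973

Vertices and P = 40x + 47y:
  (0, 0) → P = 0
  (0, 179/9) → P = 8413/9
  (51/4, 0) → P = 510
  (2, 19) → P = 973
  (10, 11) → P = 917

At the optimal vertex, 4x + 9y = 179 and 5x + 5y = 105.
Solving simultaneously gives x = 2, y = 19.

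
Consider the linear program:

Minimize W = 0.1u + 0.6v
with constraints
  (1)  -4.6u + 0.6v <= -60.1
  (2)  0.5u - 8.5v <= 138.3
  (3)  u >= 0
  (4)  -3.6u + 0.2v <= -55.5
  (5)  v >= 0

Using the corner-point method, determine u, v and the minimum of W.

u = 185/12, v = 0, minimum W = 37/24

Extreme points and W = 0.1u + 0.6v:
  (532/31, 1947/62) → W = 6373/310
  (1383/5, 0) → W = 1383/50
  (185/12, 0) → W = 37/24
The feasible region is unbounded (it extends along (17, 1), (3, 23)), but W strictly increases along every unbounded feasible direction, so there is no improving ray and the minimum is attained at a vertex.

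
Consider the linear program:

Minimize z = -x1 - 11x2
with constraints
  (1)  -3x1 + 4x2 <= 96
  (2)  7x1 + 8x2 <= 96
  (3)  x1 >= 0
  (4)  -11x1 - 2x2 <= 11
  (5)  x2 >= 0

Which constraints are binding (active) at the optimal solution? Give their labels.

(2) and (3)

Corner points and z = -x1 - 11x2:
  (0, 12) → z = -132
  (96/7, 0) → z = -96/7
  (0, 0) → z = 0

The minimum is at (0, 12). Substituting into each constraint, equality holds for (2) and (3); the remaining constraints have slack.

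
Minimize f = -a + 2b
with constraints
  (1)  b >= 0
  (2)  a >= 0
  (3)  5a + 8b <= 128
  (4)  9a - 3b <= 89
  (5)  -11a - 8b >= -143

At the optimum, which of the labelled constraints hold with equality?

Vertices and f = -a + 2b:
  (0, 0) → f = 0
  (89/9, 0) → f = -89/9
  (0, 16) → f = 32
  (5/2, 231/16) → f = 211/8
  (163/15, 44/15) → f = -5

The minimum is at (89/9, 0). Substituting into each constraint, equality holds for (1) and (4); the remaining constraints have slack.

(1) and (4)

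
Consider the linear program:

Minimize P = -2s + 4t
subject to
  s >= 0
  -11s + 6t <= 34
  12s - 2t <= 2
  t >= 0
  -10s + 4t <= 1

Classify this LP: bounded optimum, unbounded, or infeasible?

bounded optimum

Extreme points and P = -2s + 4t:
  (0, 0) → P = 0
  (0, 1/4) → P = 1
  (1/6, 0) → P = -1/3
  (5/14, 8/7) → P = 27/7
The feasible region has finitely many vertices and no improving ray; the minimum is -1/3 at (1/6, 0).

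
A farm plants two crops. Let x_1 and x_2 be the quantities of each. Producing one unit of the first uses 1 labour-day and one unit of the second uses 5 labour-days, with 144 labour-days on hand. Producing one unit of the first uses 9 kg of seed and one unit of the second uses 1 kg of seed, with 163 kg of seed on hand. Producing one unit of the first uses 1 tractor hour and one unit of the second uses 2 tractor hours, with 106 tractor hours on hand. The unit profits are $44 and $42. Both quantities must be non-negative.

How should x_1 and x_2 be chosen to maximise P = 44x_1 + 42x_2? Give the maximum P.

Vertices and P = 44x_1 + 42x_2:
  (0, 0) → P = 0
  (0, 144/5) → P = 6048/5
  (163/9, 0) → P = 7172/9
  (61/4, 103/4) → P = 3505/2

At the optimal vertex, x_1 + 5x_2 = 144 and 9x_1 + x_2 = 163.
Solving simultaneously gives x_1 = 61/4, x_2 = 103/4.

x_1 = 61/4, x_2 = 103/4, maximum P = 3505/2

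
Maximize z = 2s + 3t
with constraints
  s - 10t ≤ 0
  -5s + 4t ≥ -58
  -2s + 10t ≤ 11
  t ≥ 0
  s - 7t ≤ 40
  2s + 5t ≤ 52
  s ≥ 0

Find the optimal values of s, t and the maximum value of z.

s = 104/7, t = 57/14, maximum z = 587/14

Vertices and z = 2s + 3t:
  (290/23, 29/23) → z = 29
  (0, 0) → z = 0
  (104/7, 57/14) → z = 587/14
  (0, 11/10) → z = 33/10

The optimum lies where -5s + 4t = -58 and -2s + 10t = 11.
Solving simultaneously gives s = 104/7, t = 57/14.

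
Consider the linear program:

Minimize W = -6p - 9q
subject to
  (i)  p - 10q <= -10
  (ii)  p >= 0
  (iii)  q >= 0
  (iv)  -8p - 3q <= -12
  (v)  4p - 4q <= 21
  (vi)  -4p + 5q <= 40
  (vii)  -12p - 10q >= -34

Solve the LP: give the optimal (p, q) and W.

p = 9/22, q = 32/11, minimum W = -315/11

Extreme points and W = -6p - 9q:
  (90/83, 92/83) → W = -1368/83
  (24/13, 77/65) → W = -1413/65
  (9/22, 32/11) → W = -315/11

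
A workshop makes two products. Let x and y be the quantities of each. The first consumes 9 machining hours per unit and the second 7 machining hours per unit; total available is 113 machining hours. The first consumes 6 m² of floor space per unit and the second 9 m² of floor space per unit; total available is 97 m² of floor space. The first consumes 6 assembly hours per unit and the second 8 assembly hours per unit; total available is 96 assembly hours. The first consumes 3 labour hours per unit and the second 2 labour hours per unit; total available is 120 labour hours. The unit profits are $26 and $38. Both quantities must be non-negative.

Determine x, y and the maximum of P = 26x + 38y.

The optimum lies where 9x + 7y = 113 and 6x + 9y = 97.
Solving simultaneously gives x = 26/3, y = 5.

x = 26/3, y = 5, maximum P = 1246/3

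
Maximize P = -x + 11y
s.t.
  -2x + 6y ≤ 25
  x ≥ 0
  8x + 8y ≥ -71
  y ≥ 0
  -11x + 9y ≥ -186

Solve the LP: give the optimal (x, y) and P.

x = 447/16, y = 647/48, maximum P = 361/3

Vertices and P = -x + 11y:
  (0, 25/6) → P = 275/6
  (447/16, 647/48) → P = 361/3
  (0, 0) → P = 0
  (186/11, 0) → P = -186/11

The binding constraints are -2x + 6y = 25 and -11x + 9y = -186.
Solving simultaneously gives x = 447/16, y = 647/48.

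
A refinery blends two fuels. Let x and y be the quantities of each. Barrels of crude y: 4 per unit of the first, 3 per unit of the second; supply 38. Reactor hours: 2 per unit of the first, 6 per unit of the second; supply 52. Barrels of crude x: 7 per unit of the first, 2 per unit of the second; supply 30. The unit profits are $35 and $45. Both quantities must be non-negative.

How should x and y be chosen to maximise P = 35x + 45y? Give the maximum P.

Feasible corners and P = 35x + 45y:
  (0, 0) → P = 0
  (0, 26/3) → P = 390
  (30/7, 0) → P = 150
  (2, 8) → P = 430

At the optimal vertex, 2x + 6y = 52 and 7x + 2y = 30.
Solving simultaneously gives x = 2, y = 8.

x = 2, y = 8, maximum P = 430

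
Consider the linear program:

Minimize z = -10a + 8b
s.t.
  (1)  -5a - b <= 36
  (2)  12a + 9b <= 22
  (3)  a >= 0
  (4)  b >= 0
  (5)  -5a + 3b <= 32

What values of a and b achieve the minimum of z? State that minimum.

a = 11/6, b = 0, minimum z = -55/3

Feasible corners and z = -10a + 8b:
  (0, 22/9) → z = 176/9
  (11/6, 0) → z = -55/3
  (0, 0) → z = 0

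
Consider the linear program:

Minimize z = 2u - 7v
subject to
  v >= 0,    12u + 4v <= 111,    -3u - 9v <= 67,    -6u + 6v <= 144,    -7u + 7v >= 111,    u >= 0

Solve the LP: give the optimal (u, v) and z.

u = 15/16, v = 399/16, minimum z = -2763/16

Corner points and z = 2u - 7v:
  (15/16, 399/16) → z = -2763/16
  (333/112, 2109/112) → z = -14097/112
  (0, 24) → z = -168
  (0, 111/7) → z = -111

At the optimal vertex, 12u + 4v = 111 and -6u + 6v = 144.
Solving simultaneously gives u = 15/16, v = 399/16.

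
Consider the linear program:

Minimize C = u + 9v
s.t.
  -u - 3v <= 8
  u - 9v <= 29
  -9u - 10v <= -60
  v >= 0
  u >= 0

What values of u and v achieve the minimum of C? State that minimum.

Feasible corners and C = u + 9v:
  (29, 0) → C = 29
  (20/3, 0) → C = 20/3
  (0, 6) → C = 54
The feasible region is unbounded (it extends along (0, 1), (9, 1)), but C strictly increases along every unbounded feasible direction, so there is no improving ray and the minimum is attained at a vertex.

u = 20/3, v = 0, minimum C = 20/3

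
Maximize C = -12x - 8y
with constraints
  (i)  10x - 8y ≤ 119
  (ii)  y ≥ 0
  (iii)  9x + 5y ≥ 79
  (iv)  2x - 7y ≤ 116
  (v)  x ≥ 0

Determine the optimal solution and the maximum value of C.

Feasible corners and C = -12x - 8y:
  (119/10, 0) → C = -714/5
  (79/9, 0) → C = -316/3
  (0, 79/5) → C = -632/5
The feasible region is unbounded (it extends along (0, 1), (4, 5)), but C strictly decreases along every unbounded feasible direction, so there is no improving ray and the maximum is attained at a vertex.

x = 79/9, y = 0, maximum C = -316/3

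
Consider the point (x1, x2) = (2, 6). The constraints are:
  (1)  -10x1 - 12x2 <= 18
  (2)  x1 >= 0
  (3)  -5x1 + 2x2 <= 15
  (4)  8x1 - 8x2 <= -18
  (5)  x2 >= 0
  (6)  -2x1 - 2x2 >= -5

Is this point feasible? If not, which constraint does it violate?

Constraint (6): -2x1 - 2x2 = -16, which is not ≥ -5. All other constraints are satisfied.

not feasible — violates (6)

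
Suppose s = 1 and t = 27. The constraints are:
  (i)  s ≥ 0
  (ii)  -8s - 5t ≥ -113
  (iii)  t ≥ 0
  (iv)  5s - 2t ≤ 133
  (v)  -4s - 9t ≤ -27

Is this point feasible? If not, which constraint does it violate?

Constraint (ii): -8s - 5t = -143, which is not ≥ -113. All other constraints are satisfied.

not feasible — violates (ii)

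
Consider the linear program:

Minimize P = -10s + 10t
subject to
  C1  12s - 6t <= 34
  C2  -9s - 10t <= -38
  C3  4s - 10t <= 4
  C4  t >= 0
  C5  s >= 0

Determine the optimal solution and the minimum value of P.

Feasible corners and P = -10s + 10t:
  (79/24, 11/12) → P = -95/4
  (42/13, 58/65) → P = -304/13
  (0, 19/5) → P = 38
The feasible region is unbounded (it extends along (1, 2), (0, 1)), but P strictly increases along every unbounded feasible direction, so there is no improving ray and the minimum is attained at a vertex.

s = 79/24, t = 11/12, minimum P = -95/4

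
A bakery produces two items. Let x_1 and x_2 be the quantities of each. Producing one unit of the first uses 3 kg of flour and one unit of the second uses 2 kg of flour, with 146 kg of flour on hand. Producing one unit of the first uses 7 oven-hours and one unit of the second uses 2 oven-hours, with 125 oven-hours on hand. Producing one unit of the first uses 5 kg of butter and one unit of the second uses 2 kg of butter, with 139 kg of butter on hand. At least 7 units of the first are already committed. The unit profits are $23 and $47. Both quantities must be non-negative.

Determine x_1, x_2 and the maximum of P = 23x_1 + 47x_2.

x_1 = 7, x_2 = 38, maximum P = 1947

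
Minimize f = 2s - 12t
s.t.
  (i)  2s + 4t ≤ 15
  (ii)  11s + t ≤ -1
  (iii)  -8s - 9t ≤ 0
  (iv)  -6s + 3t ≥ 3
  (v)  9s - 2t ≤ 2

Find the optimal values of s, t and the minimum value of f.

s = -135/14, t = 60/7, minimum f = -855/7

Extreme points and f = 2s - 12t:
  (-19/42, 167/42) → f = -1021/21
  (-135/14, 60/7) → f = -855/7
  (-2/13, 9/13) → f = -112/13
  (-9/26, 4/13) → f = -57/13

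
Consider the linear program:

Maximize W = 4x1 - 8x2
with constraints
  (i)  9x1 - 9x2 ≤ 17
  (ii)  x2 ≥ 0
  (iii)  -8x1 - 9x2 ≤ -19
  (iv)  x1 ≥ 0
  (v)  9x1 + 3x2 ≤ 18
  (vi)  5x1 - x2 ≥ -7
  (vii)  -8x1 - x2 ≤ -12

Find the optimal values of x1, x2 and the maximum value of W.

x1 = 35/19, x2 = 9/19, maximum W = 68/19

Extreme points and W = 4x1 - 8x2:
  (35/19, 9/19) → W = 68/19
  (89/64, 7/8) → W = -23/16
  (6/5, 12/5) → W = -72/5

At the optimal vertex, -8x1 - 9x2 = -19 and 9x1 + 3x2 = 18.
Solving simultaneously gives x1 = 35/19, x2 = 9/19.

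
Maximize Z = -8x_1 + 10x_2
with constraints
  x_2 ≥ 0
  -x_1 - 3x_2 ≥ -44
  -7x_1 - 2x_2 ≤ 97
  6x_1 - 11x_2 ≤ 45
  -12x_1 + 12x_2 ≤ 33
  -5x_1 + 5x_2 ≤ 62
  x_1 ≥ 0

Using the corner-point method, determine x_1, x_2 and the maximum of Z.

Corner points and Z = -8x_1 + 10x_2:
  (15/2, 0) → Z = -60
  (0, 0) → Z = 0
  (619/29, 219/29) → Z = -2762/29
  (143/16, 187/16) → Z = 363/8
  (0, 11/4) → Z = 55/2

x_1 = 143/16, x_2 = 187/16, maximum Z = 363/8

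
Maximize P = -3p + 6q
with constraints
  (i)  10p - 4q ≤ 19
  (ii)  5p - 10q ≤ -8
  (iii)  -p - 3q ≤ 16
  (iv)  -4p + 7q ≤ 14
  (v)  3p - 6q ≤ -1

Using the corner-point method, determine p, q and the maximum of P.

p = 7/2, q = 4, maximum P = 27/2

The optimum lies where 10p - 4q = 19 and -4p + 7q = 14.
Solving simultaneously gives p = 7/2, q = 4.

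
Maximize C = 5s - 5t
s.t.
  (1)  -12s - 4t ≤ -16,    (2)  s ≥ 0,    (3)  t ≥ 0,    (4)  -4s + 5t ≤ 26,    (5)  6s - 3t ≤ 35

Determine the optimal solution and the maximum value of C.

The binding constraints are t = 0 and 6s - 3t = 35.
Solving simultaneously gives s = 35/6, t = 0.

s = 35/6, t = 0, maximum C = 175/6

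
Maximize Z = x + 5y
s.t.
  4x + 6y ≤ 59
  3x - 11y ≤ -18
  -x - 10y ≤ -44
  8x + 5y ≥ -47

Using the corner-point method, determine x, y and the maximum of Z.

x = -577/28, y = 165/7, maximum Z = 389/4

Extreme points and Z = x + 5y:
  (541/62, 249/62) → Z = 893/31
  (-577/28, 165/7) → Z = 389/4
  (304/41, 150/41) → Z = 1054/41
  (-46/5, 133/25) → Z = 87/5

At the optimal vertex, 4x + 6y = 59 and 8x + 5y = -47.
Solving simultaneously gives x = -577/28, y = 165/7.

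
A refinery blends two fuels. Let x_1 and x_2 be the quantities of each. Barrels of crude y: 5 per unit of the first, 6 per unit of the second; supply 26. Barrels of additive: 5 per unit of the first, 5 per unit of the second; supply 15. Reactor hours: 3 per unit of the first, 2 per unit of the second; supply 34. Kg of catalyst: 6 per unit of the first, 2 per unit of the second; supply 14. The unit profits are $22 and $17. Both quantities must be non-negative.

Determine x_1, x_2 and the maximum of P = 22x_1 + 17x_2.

x_1 = 2, x_2 = 1, maximum P = 61

Corner points and P = 22x_1 + 17x_2:
  (0, 0) → P = 0
  (0, 3) → P = 51
  (7/3, 0) → P = 154/3
  (2, 1) → P = 61

The binding constraints are 5x_1 + 5x_2 = 15 and 6x_1 + 2x_2 = 14.
Solving simultaneously gives x_1 = 2, x_2 = 1.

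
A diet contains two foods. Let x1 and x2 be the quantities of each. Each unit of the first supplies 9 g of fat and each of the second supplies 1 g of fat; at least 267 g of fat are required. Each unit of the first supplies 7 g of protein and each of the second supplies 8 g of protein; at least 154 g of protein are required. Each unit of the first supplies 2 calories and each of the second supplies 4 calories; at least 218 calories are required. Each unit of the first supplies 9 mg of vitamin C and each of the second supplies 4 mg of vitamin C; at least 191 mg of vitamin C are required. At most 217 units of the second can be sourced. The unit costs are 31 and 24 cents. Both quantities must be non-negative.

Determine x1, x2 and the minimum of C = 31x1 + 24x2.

The feasible region is unbounded (it extends along (1, 0)), but C strictly increases along every unbounded feasible direction, so there is no improving ray and the minimum is attained at a vertex.

x1 = 25, x2 = 42, minimum C = 1783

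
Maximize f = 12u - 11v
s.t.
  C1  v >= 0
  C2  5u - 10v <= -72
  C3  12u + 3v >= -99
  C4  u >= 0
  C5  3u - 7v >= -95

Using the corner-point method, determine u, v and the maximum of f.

Extreme points and f = 12u - 11v:
  (0, 36/5) → f = -396/5
  (446/5, 259/5) → f = 2503/5
  (0, 95/7) → f = -1045/7

At the optimal vertex, 5u - 10v = -72 and 3u - 7v = -95.
Solving simultaneously gives u = 446/5, v = 259/5.

u = 446/5, v = 259/5, maximum f = 2503/5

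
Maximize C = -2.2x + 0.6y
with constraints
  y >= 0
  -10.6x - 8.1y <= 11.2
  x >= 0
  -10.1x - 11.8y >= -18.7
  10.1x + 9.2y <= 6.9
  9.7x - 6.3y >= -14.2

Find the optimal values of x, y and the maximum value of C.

Corner points and C = -2.2x + 0.6y:
  (0, 0) → C = 0
  (69/101, 0) → C = -759/505
  (0, 3/4) → C = 9/20

x = 0, y = 0.75, maximum C = 0.45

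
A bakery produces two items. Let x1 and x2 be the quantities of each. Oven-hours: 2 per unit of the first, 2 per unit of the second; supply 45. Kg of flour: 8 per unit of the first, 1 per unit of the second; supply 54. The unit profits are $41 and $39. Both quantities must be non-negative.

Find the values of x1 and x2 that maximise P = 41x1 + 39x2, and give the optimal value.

x1 = 9/2, x2 = 18, maximum P = 1773/2

Feasible corners and P = 41x1 + 39x2:
  (0, 0) → P = 0
  (0, 45/2) → P = 1755/2
  (27/4, 0) → P = 1107/4
  (9/2, 18) → P = 1773/2

The optimum lies where 2x1 + 2x2 = 45 and 8x1 + x2 = 54.
Solving simultaneously gives x1 = 9/2, x2 = 18.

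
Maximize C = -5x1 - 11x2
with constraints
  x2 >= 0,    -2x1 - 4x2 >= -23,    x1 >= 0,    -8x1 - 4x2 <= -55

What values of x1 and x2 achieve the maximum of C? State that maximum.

x1 = 55/8, x2 = 0, maximum C = -275/8

The binding constraints are x2 = 0 and -8x1 - 4x2 = -55.
Solving simultaneously gives x1 = 55/8, x2 = 0.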